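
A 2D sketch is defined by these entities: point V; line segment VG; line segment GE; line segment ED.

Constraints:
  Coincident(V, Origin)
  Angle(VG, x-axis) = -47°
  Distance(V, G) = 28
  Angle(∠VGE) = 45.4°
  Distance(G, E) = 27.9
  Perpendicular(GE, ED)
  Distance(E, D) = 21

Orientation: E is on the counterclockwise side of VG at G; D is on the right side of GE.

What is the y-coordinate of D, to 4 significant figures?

6.518

∠VGE = 45.4°, so GE runs at -47.0° + (180° − 45.4°) = 87.60° from the x-axis; with |GE| = 27.9, E = G + 27.9·(cos 87.60°, sin 87.60°) = (20.26, 7.398). GE is perpendicular to ED; with |ED| = 21.0 on the right of GE, D = E + 21.0·(0.9991, -0.04188) = (41.25, 6.518). So D.y = 6.518.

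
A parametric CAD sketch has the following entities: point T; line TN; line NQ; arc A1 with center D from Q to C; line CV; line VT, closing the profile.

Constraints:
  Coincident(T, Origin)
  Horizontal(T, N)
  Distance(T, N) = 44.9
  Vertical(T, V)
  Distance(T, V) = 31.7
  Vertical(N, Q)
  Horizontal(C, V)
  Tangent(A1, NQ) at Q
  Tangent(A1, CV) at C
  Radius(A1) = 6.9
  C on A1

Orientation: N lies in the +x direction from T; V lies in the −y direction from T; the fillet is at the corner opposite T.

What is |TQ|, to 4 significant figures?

51.29

T is at the origin; TN is horizontal with |TN| = 44.9 and N on the +x side, so N = (44.90, 0.000). T and V share the same x with |TV| = 31.7 and V on the −y side, so V = (0.000, -31.70). The virtual corner opposite T is at (44.90, -31.70). A1 meets NQ tangentially, so DQ is at right angles to NQ and the tangent condition forces DC to be normal to CV, with radius 6.9, so the center D sits 6.9 in from both sides at D = (38.00, -24.80). That places the tangent points at Q = (44.90, -24.80) on NQ and C = (38.00, -31.70) on CV. Then |TQ| = |Q − T| = 51.29.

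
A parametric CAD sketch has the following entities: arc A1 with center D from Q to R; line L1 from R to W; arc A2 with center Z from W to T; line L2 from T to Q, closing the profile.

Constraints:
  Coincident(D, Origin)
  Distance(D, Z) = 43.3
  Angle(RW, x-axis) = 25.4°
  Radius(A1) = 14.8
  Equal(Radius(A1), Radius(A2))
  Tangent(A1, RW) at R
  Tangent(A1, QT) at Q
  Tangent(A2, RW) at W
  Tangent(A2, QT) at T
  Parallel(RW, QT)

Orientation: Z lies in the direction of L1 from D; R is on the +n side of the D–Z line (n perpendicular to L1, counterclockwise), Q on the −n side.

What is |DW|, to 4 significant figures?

45.76

The slot axis is L1's direction at 25.4°, so u = (cos 25.4°, sin 25.4°) = (0.9033, 0.4289) and n = (−sin 25.4°, cos 25.4°) = (-0.4289, 0.9033). D is at the origin and Z lies 43.3 along u from D, so Z = 43.3·u = (39.11, 18.57). Tangency of A1 to both parallel lines with radius 14.8 puts R and Q at D ± 14.8·n: R = (-6.348, 13.37), Q = (6.348, -13.37). Equal radii place W and T the same way about Z: W = Z + 14.8·n = (32.77, 31.94), T = Z − 14.8·n = (45.46, 5.204). Then |DW| = |W − D| = 45.76.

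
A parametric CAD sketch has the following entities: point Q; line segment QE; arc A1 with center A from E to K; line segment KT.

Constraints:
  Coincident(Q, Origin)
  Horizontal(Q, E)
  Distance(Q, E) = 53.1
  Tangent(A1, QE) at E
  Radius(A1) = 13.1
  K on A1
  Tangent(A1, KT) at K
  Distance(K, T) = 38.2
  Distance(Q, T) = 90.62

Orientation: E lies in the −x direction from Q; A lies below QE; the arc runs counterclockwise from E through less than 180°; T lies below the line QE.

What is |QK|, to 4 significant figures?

65.81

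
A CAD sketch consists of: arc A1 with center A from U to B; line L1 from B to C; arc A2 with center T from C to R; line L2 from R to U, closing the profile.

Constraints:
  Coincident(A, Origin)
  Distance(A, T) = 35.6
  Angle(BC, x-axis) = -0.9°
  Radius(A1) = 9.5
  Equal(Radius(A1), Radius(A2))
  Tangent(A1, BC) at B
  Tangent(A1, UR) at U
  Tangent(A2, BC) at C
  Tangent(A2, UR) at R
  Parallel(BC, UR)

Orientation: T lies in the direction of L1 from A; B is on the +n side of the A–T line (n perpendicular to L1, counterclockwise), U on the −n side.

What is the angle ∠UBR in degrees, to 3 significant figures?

61.9°

The slot axis is L1's direction at -0.9°, so u = (cos -0.9°, sin -0.9°) = (1.00, -0.0157) and n = (−sin -0.9°, cos -0.9°) = (0.0157, 1.00). A is at the origin and T lies 35.6 along u from A, so T = 35.6·u = (35.6, -0.559). Tangency of A1 to both parallel lines with radius 9.5 puts B and U at A ± 9.5·n: B = (0.149, 9.50), U = (-0.149, -9.50). Equal radii place C and R the same way about T: C = T + 9.5·n = (35.7, 8.94), R = T − 9.5·n = (35.4, -10.1). Then cos ∠UBR = BU·BR / (|BU||BR|), giving 61.9°.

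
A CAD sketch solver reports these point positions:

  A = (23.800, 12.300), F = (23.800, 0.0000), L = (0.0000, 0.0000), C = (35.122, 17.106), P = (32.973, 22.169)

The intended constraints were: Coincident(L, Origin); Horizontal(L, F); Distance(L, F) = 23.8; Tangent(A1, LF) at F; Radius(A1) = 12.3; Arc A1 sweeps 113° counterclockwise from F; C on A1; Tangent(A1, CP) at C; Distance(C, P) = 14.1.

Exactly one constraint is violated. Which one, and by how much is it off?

Distance(C, P) = 14.1 — off by 8.60.

L = (0.00, 0.00) ✓; L.y = 0.00, F.y = 0.00 ✓; |LF| = 23.80 ✓; ∠(AF, FL) = 90.00° ✓; |AF| = 12.30 ✓; bearing(A→C) − bearing(A→F) = 113.0° ✓; |AC| = 12.30 ✓; ∠(AC, CP) = 90.00° ✓; |CP| = 5.500 ✗.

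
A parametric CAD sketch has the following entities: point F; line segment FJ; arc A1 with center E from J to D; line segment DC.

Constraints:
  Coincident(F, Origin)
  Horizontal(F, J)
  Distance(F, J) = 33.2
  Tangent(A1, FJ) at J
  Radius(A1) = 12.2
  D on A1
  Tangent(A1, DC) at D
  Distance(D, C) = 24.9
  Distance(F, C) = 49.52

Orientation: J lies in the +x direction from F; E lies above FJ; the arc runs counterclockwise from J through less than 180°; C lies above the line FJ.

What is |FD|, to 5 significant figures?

47.324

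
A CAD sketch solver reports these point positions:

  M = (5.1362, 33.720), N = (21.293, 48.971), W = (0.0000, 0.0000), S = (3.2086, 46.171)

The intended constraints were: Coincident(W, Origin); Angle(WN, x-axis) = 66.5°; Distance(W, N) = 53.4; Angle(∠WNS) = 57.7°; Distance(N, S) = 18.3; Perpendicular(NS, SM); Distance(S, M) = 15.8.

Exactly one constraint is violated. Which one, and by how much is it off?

Distance(S, M) = 15.8 — off by 3.20.

W = (0.00, 0.00) ✓; WN at 66.50° ✓; |WN| = 53.40 ✓; ∠WNS = 57.70° ✓; |NS| = 18.30 ✓; ∠(NS, SM) = 90.00° ✓; |SM| = 12.60 ✗.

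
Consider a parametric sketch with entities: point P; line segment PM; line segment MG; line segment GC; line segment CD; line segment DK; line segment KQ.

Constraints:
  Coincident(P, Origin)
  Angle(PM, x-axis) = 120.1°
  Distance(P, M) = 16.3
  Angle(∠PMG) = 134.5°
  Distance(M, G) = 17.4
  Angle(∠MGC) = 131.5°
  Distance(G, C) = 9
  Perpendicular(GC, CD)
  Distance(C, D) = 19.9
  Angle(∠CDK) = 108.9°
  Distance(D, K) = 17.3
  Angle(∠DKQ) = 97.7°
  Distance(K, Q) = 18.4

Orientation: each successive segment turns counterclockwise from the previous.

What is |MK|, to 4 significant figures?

13.15

P is at the origin; PM runs at 120.1° with length 16.3, so M = (-8.175, 14.10). ∠PMG = 134.5° gives MG at 165.6° from the x-axis; with |MG| = 17.4, G = (-25.03, 18.43). ∠MGC = 131.5° gives GC at -145.9° from the x-axis; with |GC| = 9.0, C = (-32.48, 13.38). The perpendicularity gives CD at right angles to GC, so CD runs at -55.90°; with |CD| = 19.9, D = (-21.32, -3.095). ∠CDK = 108.9° gives DK at 15.20° from the x-axis; with |DK| = 17.3, K = (-4.629, 1.441). Then |MK| = |K − M| = 13.15.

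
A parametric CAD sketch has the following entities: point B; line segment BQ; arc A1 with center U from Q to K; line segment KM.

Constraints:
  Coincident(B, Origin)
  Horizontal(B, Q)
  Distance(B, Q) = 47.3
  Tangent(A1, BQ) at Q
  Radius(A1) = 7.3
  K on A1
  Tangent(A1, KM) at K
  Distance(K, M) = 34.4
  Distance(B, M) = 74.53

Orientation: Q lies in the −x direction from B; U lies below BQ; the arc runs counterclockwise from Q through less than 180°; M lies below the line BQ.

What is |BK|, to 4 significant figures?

54.56

B is at the origin; B and Q share the same y with |BQ| = 47.3 and Q on the −x side, so Q = (-47.30, 0.000). A1 meets BQ tangentially, so UQ is at right angles to BQ, so U = Q + (0, -7.3) = (-47.30, -7.300). Since UK ⟂ KM (tangency), |UM| = √(7.3² + 34.4²) = 35.17 regardless of where K sits on A1. So M lies on both circle(B, 74.53) and circle(U, 35.17); the below-BQ intersection is M = (-63.95, -38.27). K is the foot of the tangent from M: K = (-54.31, -5.253).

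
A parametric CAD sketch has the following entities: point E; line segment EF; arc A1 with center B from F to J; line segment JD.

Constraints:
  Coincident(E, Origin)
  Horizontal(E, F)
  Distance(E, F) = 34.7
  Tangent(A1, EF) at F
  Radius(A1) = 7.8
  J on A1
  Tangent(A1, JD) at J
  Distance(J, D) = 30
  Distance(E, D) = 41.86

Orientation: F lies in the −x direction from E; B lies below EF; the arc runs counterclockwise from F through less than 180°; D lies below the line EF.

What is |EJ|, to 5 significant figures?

42.664

E is at the origin; E and F share the same y with |EF| = 34.7 and F on the −x side, so F = (-34.700, 0.0000). Since A1 is tangent to EF there, BF ⟂ EF, so B = F + (0, -7.8) = (-34.700, -7.8000). Since BJ ⟂ JD (tangency), |BD| = √(7.8² + 30.0²) = 30.997 regardless of where J sits on A1. So D lies on both circle(E, 41.86) and circle(B, 30.997); the below-EF intersection is D = (-21.566, -35.877). J is the foot of the tangent from D: J = (-40.706, -12.777).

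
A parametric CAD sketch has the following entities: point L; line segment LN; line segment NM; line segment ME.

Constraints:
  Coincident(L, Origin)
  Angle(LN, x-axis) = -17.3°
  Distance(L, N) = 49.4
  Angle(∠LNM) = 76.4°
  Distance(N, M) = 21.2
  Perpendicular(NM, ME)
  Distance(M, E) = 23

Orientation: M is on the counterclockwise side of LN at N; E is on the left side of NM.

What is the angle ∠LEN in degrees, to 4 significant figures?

116.4°

L is at the origin; LN runs at -17.3° with length 49.4, so N = 49.4·(cos -17.3°, sin -17.3°) = (47.17, -14.69). ∠LNM = 76.4°, so NM runs at -17.3° + (180° − 76.4°) = 86.30° from the x-axis; with |NM| = 21.2, M = N + 21.2·(cos 86.30°, sin 86.30°) = (48.53, 6.465). NM is perpendicular to ME; with |ME| = 23.0 on the left of NM, E = M + 23.0·(-0.9979, 0.06453) = (25.58, 7.950). Then cos ∠LEN = EL·EN / (|EL||EN|), giving 116.4°.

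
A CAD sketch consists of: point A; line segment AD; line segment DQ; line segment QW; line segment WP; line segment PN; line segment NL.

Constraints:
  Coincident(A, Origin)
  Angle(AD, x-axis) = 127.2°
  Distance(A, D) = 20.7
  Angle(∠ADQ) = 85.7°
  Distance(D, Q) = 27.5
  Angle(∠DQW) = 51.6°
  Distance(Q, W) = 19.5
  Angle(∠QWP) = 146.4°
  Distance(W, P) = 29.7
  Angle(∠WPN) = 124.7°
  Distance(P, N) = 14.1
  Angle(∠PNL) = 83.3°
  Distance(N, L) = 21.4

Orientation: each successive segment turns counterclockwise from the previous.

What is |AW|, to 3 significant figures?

14.8

∠ADQ = 85.7° gives DQ at -138° from the x-axis; with |DQ| = 27.5, Q = (-33.1, -1.73). ∠DQW = 51.6° gives QW at -10.1° from the x-axis; with |QW| = 19.5, W = (-13.9, -5.15). Then |AW| = |W − A| = 14.8.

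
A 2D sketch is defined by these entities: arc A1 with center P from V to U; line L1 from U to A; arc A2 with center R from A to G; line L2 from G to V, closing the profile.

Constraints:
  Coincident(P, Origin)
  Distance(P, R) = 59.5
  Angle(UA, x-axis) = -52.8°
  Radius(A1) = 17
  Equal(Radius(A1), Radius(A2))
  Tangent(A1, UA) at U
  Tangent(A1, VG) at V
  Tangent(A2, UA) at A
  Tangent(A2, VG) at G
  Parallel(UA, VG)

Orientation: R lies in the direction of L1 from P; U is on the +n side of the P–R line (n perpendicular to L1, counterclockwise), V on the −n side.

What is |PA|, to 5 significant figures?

61.881

The slot axis is L1's direction at -52.8°, so u = (cos -52.8°, sin -52.8°) = (0.60460, -0.79653) and n = (−sin -52.8°, cos -52.8°) = (0.79653, 0.60460). P is at the origin and R lies 59.5 along u from P, so R = 59.5·u = (35.974, -47.394). Tangency of A1 to both parallel lines with radius 17.0 puts U and V at P ± 17.0·n: U = (13.541, 10.278), V = (-13.541, -10.278). Equal radii place A and G the same way about R: A = R + 17.0·n = (49.515, -37.115), G = R − 17.0·n = (22.433, -57.672). Then |PA| = |A − P| = 61.881.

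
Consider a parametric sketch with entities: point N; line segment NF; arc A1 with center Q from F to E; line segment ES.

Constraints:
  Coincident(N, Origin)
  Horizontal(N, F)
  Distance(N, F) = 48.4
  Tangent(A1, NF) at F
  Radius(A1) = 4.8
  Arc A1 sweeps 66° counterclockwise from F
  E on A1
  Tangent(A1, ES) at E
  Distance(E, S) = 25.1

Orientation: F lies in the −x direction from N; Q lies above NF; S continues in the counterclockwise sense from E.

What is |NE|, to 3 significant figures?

44.1

Since A1 is tangent to NF there, QF ⟂ NF, so Q = F + (0, 4.8) = (-48.4, 4.80). On A1, F sits at bearing -90° from Q; a 66° counterclockwise sweep puts E at bearing -24°, so E = Q + 4.8·(cos -24°, sin -24°) = (-44.0, 2.85). Then |NE| = |E − N| = 44.1.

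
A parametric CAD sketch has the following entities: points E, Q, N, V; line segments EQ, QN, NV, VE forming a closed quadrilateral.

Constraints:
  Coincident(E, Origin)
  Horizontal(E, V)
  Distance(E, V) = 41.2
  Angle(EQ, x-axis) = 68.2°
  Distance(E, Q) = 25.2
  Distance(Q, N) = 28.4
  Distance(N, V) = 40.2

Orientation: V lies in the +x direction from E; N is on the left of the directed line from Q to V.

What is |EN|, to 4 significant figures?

51.26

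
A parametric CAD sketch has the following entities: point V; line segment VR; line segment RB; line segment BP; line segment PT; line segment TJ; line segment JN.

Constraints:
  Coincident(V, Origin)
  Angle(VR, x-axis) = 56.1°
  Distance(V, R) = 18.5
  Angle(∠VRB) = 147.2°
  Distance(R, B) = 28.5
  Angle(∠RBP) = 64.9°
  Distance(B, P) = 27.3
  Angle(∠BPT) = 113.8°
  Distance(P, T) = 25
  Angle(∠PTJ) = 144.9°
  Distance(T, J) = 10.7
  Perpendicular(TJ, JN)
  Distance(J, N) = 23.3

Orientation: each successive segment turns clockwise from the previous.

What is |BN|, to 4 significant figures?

31.37

V is at the origin; VR runs at 56.1° with length 18.5, so R = (10.32, 15.36). ∠VRB = 147.2° gives RB at 23.30° from the x-axis; with |RB| = 28.5, B = (36.49, 26.63). ∠RBP = 64.9° gives BP at -91.80° from the x-axis; with |BP| = 27.3, P = (35.64, -0.6583). ∠BPT = 113.8° gives PT at -158.0° from the x-axis; with |PT| = 25.0, T = (12.46, -10.02). ∠PTJ = 144.9° gives TJ at 166.9° from the x-axis; with |TJ| = 10.7, J = (2.035, -7.598). TJ is perpendicular to JN, so JN runs at 76.90°; with |JN| = 23.3, N = (7.316, 15.10). Then |BN| = |N − B| = 31.37.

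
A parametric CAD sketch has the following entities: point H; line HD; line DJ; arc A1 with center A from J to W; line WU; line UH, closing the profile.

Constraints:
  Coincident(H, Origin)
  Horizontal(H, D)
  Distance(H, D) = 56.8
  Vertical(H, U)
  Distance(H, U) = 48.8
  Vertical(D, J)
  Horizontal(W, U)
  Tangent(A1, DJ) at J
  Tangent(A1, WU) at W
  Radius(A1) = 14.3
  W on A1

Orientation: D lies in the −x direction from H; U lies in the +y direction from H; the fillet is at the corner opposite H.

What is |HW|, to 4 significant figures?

64.71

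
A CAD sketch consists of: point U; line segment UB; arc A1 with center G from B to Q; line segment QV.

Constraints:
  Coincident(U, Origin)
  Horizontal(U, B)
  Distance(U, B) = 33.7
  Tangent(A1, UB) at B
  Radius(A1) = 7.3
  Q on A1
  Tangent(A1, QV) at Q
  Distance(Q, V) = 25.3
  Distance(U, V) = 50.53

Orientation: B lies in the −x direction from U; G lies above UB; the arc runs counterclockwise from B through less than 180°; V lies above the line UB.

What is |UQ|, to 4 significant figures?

29.06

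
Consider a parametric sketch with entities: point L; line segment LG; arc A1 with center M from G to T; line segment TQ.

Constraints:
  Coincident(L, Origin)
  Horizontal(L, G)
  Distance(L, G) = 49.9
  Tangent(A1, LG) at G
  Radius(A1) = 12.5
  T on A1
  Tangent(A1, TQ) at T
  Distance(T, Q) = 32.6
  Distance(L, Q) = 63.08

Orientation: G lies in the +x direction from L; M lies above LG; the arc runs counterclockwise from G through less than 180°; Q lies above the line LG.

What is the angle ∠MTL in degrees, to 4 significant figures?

15.45°

Checks: ∠(MG, GL) = 90.00° ✓; |MT| = 12.50 ✓; ∠(MT, TQ) = 90.00° ✓; |TQ| = 32.60 ✓; |LQ| = 63.08 ✓.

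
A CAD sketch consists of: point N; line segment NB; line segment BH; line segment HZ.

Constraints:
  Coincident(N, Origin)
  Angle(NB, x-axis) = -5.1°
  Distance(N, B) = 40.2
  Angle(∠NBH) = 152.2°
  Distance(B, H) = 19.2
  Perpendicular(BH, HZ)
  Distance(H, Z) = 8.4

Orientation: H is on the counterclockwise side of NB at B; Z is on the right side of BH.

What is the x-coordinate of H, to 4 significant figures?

57.75

N is at the origin; NB runs at -5.1° with length 40.2, so B = 40.2·(cos -5.1°, sin -5.1°) = (40.04, -3.574). ∠NBH = 152.2°, so BH runs at -5.1° + (180° − 152.2°) = 22.70° from the x-axis; with |BH| = 19.2, H = B + 19.2·(cos 22.70°, sin 22.70°) = (57.75, 3.836). So H.x = 57.75.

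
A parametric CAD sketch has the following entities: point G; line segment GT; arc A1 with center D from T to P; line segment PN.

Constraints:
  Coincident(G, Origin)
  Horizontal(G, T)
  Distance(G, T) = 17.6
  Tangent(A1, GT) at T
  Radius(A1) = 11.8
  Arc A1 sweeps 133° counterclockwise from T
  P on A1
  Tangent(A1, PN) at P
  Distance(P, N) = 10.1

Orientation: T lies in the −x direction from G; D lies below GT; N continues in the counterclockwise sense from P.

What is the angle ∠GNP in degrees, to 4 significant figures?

78.38°

G is at the origin; G and T share the same y with |GT| = 17.6 and T on the −x side, so T = (-17.60, 0.000). A1 meets GT tangentially, so DT is at right angles to GT, so D = T + (0, -11.8) = (-17.60, -11.80). On A1, T sits at bearing 90° from D; a 133° counterclockwise sweep puts P at bearing 223°, so P = D + 11.8·(cos 223°, sin 223°) = (-26.23, -19.85). The tangent condition forces DP to be normal to PN, so PN runs along (−sin 223°, cos 223°); with |PN| = 10.1, N = (-19.34, -27.23). Then cos ∠GNP = NG·NP / (|NG||NP|), giving 78.38°.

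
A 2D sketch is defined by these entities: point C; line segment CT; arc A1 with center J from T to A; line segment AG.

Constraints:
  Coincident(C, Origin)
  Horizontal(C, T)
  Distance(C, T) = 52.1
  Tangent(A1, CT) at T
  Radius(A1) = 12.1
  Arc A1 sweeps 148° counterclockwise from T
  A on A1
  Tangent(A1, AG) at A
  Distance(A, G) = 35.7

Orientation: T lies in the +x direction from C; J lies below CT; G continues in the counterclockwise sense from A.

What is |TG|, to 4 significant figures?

47.68

On A1, T sits at bearing 90° from J; a 148° counterclockwise sweep puts A at bearing 238°, so A = J + 12.1·(cos 238°, sin 238°) = (45.69, -22.36). Since A1 is tangent to AG there, JA ⟂ AG, so AG runs along (−sin 238°, cos 238°); with |AG| = 35.7, G = (75.96, -41.28). Then |TG| = |G − T| = 47.68.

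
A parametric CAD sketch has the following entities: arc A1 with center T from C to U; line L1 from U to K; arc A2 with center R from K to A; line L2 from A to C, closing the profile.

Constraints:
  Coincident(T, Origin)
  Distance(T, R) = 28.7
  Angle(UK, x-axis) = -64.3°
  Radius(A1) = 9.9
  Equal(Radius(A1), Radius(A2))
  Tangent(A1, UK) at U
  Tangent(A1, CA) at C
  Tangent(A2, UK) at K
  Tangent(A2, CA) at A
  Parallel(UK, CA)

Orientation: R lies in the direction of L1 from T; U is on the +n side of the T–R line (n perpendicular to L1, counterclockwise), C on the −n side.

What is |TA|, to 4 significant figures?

30.36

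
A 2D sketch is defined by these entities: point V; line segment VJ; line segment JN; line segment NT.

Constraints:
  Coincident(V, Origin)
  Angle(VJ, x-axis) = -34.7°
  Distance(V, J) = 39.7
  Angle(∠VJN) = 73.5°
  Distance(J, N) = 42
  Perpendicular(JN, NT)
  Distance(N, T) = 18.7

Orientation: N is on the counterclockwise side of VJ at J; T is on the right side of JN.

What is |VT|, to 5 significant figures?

64.547

V is at the origin; VJ runs at -34.7° with length 39.7, so J = 39.7·(cos -34.7°, sin -34.7°) = (32.639, -22.600). ∠VJN = 73.5°, so JN runs at -34.7° + (180° − 73.5°) = 71.800° from the x-axis; with |JN| = 42.0, N = J + 42.0·(cos 71.800°, sin 71.800°) = (45.757, 17.298). The perpendicularity gives NT at right angles to JN; with |NT| = 18.7 on the right of JN, T = N + 18.7·(0.94997, -0.31233) = (63.522, 11.458). Then |VT| = |T − V| = 64.547.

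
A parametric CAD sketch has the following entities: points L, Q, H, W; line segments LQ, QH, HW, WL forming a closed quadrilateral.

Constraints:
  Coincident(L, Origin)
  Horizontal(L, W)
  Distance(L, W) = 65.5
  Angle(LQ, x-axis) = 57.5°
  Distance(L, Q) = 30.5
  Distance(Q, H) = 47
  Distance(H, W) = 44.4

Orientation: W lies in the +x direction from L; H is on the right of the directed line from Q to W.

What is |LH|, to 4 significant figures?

32.98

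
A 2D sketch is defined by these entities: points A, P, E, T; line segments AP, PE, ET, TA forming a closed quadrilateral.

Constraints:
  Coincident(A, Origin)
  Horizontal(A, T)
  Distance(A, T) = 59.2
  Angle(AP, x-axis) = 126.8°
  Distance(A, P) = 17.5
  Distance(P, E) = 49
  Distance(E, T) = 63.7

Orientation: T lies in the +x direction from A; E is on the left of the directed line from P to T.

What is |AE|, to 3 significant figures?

55.5

Checks: |PE| = 49.00 ✓; |ET| = 63.70 ✓.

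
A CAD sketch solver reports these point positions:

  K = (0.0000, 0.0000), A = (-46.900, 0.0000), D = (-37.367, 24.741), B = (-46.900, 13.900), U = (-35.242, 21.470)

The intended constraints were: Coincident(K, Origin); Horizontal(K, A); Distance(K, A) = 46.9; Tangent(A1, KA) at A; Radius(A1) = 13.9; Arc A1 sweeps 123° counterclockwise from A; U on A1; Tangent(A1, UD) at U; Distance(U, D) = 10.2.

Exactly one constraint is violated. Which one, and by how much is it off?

Distance(U, D) = 10.2 — off by 6.30.

K = (0.00, 0.00) ✓; K.y = 0.00, A.y = 0.00 ✓; |KA| = 46.90 ✓; ∠(BA, AK) = 90.00° ✓; |BA| = 13.90 ✓; bearing(B→U) − bearing(B→A) = 123.0° ✓; |BU| = 13.90 ✓; ∠(BU, UD) = 89.99° ✓; |UD| = 3.901 ✗.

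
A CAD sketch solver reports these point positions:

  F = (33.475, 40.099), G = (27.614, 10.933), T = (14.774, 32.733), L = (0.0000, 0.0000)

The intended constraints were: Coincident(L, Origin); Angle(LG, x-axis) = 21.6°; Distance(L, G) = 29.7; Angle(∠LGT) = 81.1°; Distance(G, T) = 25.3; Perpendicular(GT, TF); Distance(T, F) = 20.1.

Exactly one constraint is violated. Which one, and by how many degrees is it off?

Perpendicular(GT, TF) — off by 9.00°.

L = (0.00, 0.00) ✓; LG at 21.60° ✓; |LG| = 29.70 ✓; ∠LGT = 81.10° ✓; |GT| = 25.30 ✓; ∠(GT, TF) = 99.00° ✗; |TF| = 20.10 ✓.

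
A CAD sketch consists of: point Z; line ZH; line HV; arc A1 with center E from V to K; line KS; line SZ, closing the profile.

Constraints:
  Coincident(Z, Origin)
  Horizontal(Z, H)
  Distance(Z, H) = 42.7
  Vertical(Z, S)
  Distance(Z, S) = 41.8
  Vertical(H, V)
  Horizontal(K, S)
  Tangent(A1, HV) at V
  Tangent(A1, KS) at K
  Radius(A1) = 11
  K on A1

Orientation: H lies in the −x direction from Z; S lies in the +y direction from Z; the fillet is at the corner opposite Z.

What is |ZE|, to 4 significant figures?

44.20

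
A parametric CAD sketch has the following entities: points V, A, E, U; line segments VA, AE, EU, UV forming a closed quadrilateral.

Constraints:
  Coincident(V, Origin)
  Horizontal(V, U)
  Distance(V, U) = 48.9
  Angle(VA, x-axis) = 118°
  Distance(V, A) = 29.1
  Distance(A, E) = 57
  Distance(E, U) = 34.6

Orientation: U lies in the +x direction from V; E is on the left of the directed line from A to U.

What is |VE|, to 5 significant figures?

54.629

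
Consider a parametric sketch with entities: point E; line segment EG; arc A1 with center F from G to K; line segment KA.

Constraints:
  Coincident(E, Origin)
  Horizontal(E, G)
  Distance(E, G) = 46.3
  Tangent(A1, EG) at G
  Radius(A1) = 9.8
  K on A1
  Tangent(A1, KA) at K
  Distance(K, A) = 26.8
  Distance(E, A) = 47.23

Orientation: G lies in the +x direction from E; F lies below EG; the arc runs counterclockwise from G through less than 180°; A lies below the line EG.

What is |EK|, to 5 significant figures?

37.536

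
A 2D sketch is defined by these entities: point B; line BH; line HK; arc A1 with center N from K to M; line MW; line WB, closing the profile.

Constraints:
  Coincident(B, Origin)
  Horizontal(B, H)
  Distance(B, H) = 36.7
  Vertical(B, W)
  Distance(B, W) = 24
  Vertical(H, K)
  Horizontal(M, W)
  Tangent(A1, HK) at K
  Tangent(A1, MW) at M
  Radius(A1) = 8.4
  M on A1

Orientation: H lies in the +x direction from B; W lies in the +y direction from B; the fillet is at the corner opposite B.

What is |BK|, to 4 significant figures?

39.88

B is at the origin; BH is horizontal with |BH| = 36.7 and H on the +x side, so H = (36.70, 0.000). BW is vertical with |BW| = 24.0 and W on the +y side, so W = (0.000, 24.00). The virtual corner opposite B is at (36.70, 24.00). A1 meets HK tangentially, so NK is at right angles to HK and tangency of A1 to MW means the radius NM is perpendicular to MW, with radius 8.4, so the center N sits 8.4 in from both sides at N = (28.30, 15.60). That places the tangent points at K = (36.70, 15.60) on HK and M = (28.30, 24.00) on MW. Then |BK| = |K − B| = 39.88.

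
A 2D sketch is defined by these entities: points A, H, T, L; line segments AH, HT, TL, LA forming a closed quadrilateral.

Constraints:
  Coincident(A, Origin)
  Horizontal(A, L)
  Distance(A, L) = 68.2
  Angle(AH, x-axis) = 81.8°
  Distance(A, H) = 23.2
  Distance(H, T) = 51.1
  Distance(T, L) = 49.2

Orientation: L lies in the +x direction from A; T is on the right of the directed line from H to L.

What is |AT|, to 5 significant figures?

34.135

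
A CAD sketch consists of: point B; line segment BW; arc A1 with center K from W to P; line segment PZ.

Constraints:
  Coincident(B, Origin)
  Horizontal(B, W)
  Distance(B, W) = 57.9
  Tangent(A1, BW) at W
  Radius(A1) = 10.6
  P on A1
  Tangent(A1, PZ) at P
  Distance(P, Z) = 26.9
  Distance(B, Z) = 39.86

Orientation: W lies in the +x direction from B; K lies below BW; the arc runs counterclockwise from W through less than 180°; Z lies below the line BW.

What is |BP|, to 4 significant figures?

50.11

B is at the origin; BW is horizontal with |BW| = 57.9 and W on the +x side, so W = (57.90, 0.000). A1 meets BW tangentially, so KW is at right angles to BW, so K = W + (0, -10.6) = (57.90, -10.60). Since KP ⟂ PZ (tangency), |KZ| = √(10.6² + 26.9²) = 28.91 regardless of where P sits on A1. So Z lies on both circle(B, 39.86) and circle(K, 28.91); the below-BW intersection is Z = (32.09, -23.64). P is the foot of the tangent from Z: P = (49.98, -3.550).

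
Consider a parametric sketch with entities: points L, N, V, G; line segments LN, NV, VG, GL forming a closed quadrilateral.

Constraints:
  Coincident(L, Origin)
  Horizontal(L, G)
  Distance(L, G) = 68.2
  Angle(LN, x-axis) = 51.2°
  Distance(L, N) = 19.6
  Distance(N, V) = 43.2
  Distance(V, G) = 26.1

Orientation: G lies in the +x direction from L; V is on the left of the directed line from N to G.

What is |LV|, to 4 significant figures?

59.29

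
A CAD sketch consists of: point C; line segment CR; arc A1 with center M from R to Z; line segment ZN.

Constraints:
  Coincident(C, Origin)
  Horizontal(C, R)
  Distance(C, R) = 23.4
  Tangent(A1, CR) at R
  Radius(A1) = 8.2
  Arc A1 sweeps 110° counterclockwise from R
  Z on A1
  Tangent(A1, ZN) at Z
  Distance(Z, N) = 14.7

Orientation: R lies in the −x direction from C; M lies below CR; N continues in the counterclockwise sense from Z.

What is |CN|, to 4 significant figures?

36.00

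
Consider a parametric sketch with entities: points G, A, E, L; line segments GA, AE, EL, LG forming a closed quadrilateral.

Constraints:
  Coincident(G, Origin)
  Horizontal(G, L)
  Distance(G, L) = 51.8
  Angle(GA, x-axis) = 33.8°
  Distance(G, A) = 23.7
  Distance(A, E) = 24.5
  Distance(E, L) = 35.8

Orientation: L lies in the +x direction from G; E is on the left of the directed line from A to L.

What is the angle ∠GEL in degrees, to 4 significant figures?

75.13°

G is at the origin; G and L share the same y with |GL| = 51.8 and L in +x, so L = (51.8, 0). GA runs at 33.8° with |GA| = 23.7, so A = (19.69, 13.18). E is determined by |AE| = 24.5 and |EL| = 35.8 together: it lies at the intersection of circle(A, 24.5) and circle(L, 35.8). With |AL| = 34.71, the foot of the radical line on AL is 7.537 from A and the perpendicular offset is √(24.5² − 7.537²) = 23.31. Taking the left-of-AL solution: E = (35.52, 31.89).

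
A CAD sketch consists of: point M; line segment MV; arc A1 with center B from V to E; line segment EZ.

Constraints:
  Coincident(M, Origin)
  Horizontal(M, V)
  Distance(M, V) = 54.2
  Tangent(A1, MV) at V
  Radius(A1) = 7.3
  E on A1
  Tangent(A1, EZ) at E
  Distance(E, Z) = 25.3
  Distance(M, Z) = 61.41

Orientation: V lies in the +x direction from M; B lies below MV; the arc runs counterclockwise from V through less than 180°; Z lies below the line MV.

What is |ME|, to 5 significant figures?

47.792

M is at the origin; M and V share the same y with |MV| = 54.2 and V on the +x side, so V = (54.200, 0.0000). Tangency of A1 to MV means the radius BV is perpendicular to MV, so B = V + (0, -7.3) = (54.200, -7.3000). Since BE ⟂ EZ (tangency), |BZ| = √(7.3² + 25.3²) = 26.332 regardless of where E sits on A1. So Z lies on both circle(M, 61.41) and circle(B, 26.332); the below-MV intersection is Z = (51.474, -33.491). E is the foot of the tangent from Z: E = (47.014, -8.5868).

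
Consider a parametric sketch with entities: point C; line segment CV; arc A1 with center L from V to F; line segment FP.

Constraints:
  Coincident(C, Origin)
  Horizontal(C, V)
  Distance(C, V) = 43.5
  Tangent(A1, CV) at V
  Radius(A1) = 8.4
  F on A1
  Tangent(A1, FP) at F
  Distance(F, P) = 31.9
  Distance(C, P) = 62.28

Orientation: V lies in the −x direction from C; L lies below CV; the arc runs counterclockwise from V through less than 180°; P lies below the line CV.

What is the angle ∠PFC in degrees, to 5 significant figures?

91.429°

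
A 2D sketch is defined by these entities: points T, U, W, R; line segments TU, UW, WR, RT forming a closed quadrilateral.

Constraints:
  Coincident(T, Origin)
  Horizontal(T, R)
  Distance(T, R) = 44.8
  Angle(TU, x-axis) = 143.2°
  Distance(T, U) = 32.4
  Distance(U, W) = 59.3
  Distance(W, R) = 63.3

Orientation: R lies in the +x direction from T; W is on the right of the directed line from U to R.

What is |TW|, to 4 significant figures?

37.33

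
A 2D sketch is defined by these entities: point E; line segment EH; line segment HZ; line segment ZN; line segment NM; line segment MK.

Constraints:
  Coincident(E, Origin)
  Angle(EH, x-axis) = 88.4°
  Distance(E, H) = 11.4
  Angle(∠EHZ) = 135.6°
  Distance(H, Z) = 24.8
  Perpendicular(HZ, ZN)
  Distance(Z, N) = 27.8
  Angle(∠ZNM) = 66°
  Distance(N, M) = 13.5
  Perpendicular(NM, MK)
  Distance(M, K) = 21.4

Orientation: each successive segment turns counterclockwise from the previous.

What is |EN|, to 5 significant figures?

38.449

E is at the origin; EH runs at 88.4° with length 11.4, so H = (0.31831, 11.396). ∠EHZ = 135.6° gives HZ at 132.80° from the x-axis; with |HZ| = 24.8, Z = (-16.532, 29.592). The perpendicularity gives ZN at right angles to HZ, so ZN runs at -137.20°; with |ZN| = 27.8, N = (-36.930, 10.704). Then |EN| = |N − E| = 38.449.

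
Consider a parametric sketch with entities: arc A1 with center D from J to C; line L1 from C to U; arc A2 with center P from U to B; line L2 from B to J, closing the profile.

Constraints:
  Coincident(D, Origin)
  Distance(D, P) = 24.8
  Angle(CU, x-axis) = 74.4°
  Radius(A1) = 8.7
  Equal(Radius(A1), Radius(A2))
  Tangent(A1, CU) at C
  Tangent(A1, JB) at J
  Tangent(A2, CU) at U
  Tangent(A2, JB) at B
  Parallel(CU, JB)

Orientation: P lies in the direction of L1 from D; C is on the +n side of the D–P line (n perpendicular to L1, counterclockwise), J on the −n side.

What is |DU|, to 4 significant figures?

26.28

Tangency of A1 to both parallel lines with radius 8.7 puts C and J at D ± 8.7·n: C = (-8.380, 2.340), J = (8.380, -2.340). Equal radii place U and B the same way about P: U = P + 8.7·n = (-1.710, 26.23), B = P − 8.7·n = (15.05, 21.55). Then |DU| = |U − D| = 26.28.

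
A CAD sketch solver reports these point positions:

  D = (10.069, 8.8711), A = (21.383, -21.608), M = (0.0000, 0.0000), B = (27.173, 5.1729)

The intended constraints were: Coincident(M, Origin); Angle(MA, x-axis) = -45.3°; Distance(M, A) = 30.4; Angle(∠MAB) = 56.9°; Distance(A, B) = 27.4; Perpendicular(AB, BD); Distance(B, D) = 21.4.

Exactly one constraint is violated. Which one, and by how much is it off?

Distance(B, D) = 21.4 — off by 3.90.

M = (0.00, 0.00) ✓; MA at -45.30° ✓; |MA| = 30.40 ✓; ∠MAB = 56.90° ✓; |AB| = 27.40 ✓; ∠(AB, BD) = 90.00° ✓; |BD| = 17.50 ✗.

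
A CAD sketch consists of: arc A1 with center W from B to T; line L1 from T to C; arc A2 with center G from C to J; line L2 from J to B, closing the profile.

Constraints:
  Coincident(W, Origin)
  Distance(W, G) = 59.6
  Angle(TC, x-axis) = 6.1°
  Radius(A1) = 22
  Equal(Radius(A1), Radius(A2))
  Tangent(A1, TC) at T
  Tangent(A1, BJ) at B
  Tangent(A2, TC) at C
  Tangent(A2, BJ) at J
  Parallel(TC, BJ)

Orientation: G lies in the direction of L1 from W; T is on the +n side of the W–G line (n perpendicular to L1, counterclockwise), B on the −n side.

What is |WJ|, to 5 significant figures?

63.531

Tangency of A1 to both parallel lines with radius 22.0 puts T and B at W ± 22.0·n: T = (-2.3378, 21.875), B = (2.3378, -21.875). Equal radii place C and J the same way about G: C = G + 22.0·n = (56.925, 28.209), J = G − 22.0·n = (61.600, -15.542). Then |WJ| = |J − W| = 63.531.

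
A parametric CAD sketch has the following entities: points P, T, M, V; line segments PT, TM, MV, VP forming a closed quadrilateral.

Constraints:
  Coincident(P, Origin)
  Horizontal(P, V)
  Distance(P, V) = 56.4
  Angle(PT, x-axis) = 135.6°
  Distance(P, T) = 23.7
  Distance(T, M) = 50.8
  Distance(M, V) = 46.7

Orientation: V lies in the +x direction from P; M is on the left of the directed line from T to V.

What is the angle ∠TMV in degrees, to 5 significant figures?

100.83°

P is at the origin; PV is horizontal with |PV| = 56.4 and V in +x, so V = (56.4, 0). PT runs at 135.6° with |PT| = 23.7, so T = (-16.933, 16.582). M is determined by |TM| = 50.8 and |MV| = 46.7 together: it lies at the intersection of circle(T, 50.8) and circle(V, 46.7). With |TV| = 75.184, the foot of the radical line on TV is 40.251 from T and the perpendicular offset is √(50.8² − 40.251²) = 30.992. Taking the left-of-TV solution: M = (29.162, 37.934).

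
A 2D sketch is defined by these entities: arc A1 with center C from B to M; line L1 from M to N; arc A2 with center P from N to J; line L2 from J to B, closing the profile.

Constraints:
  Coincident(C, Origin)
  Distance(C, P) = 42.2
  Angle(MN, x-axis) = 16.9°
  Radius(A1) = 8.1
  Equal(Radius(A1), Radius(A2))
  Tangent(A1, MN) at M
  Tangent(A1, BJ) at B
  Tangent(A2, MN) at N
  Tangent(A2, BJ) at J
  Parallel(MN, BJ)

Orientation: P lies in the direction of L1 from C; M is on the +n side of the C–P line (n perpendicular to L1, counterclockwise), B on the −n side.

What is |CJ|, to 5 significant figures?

42.970

The slot axis is L1's direction at 16.9°, so u = (cos 16.9°, sin 16.9°) = (0.95681, 0.29070) and n = (−sin 16.9°, cos 16.9°) = (-0.29070, 0.95681). C is at the origin and P lies 42.2 along u from C, so P = 42.2·u = (40.378, 12.268). Tangency of A1 to both parallel lines with radius 8.1 puts M and B at C ± 8.1·n: M = (-2.3547, 7.7502), B = (2.3547, -7.7502). Equal radii place N and J the same way about P: N = P + 8.1·n = (38.023, 20.018), J = P − 8.1·n = (42.732, 4.5174). Then |CJ| = |J − C| = 42.970.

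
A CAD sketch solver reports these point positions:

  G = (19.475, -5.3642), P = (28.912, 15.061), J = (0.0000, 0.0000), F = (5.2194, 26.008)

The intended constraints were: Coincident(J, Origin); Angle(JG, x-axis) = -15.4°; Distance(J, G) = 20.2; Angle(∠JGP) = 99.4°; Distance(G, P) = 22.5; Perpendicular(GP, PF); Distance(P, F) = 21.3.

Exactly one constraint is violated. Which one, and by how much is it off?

Distance(P, F) = 21.3 — off by 4.80.

J = (0.00, 0.00) ✓; JG at -15.40° ✓; |JG| = 20.20 ✓; ∠JGP = 99.40° ✓; |GP| = 22.50 ✓; ∠(GP, PF) = 90.00° ✓; |PF| = 26.10 ✗.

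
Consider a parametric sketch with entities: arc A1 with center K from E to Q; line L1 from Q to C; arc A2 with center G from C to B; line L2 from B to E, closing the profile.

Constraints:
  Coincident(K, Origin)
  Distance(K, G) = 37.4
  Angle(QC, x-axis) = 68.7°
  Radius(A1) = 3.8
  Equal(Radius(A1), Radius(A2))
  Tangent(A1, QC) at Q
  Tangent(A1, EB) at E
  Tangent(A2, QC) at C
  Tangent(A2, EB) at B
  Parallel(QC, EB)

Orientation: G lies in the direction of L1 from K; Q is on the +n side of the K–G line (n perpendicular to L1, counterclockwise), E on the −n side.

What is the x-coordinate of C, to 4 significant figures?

10.05

The slot axis is L1's direction at 68.7°, so u = (cos 68.7°, sin 68.7°) = (0.3633, 0.9317) and n = (−sin 68.7°, cos 68.7°) = (-0.9317, 0.3633). K is at the origin and G lies 37.4 along u from K, so G = 37.4·u = (13.59, 34.85). Tangency of A1 to both parallel lines with radius 3.8 puts Q and E at K ± 3.8·n: Q = (-3.540, 1.380), E = (3.540, -1.380). Equal radii place C and B the same way about G: C = G + 3.8·n = (10.05, 36.23), B = G − 3.8·n = (17.13, 33.46). So C.x = 10.05.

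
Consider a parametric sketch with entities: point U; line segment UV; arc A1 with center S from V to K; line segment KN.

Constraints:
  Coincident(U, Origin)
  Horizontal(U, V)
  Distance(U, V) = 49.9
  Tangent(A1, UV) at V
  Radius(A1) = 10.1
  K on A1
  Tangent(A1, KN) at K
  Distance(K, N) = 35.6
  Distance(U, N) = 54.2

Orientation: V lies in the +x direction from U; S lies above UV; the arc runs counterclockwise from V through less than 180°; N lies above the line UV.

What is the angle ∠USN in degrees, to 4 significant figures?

74.23°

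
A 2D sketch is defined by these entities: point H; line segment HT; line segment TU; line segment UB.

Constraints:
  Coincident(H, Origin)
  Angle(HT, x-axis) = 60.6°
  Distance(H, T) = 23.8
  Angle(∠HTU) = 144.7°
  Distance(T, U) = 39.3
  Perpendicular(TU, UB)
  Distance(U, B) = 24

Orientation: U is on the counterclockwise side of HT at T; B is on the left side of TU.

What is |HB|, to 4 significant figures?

59.61

∠HTU = 144.7°, so TU runs at 60.6° + (180° − 144.7°) = 95.90° from the x-axis; with |TU| = 39.3, U = T + 39.3·(cos 95.90°, sin 95.90°) = (7.644, 59.83). The perpendicularity gives UB at right angles to TU; with |UB| = 24.0 on the left of TU, B = U + 24.0·(-0.9947, -0.1028) = (-16.23, 57.36). Then |HB| = |B − H| = 59.61.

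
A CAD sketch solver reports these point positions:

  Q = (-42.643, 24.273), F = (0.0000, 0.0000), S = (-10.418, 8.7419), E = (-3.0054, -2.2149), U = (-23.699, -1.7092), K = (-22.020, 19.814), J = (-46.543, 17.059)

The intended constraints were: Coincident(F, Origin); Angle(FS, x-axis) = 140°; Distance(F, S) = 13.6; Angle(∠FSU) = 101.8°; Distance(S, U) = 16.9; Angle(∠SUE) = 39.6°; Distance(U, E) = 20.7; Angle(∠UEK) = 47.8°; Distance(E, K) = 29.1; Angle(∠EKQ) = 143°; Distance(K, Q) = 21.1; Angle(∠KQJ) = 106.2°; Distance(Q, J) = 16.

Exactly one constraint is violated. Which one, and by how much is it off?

Distance(Q, J) = 16 — off by 7.80.

F = (0.00, 0.00) ✓; FS at 140.0° ✓; |FS| = 13.60 ✓; ∠FSU = 101.8° ✓; |SU| = 16.90 ✓; ∠SUE = 39.60° ✓; |UE| = 20.70 ✓; ∠UEK = 47.80° ✓; |EK| = 29.10 ✓; ∠EKQ = 143.0° ✓; |KQ| = 21.10 ✓; ∠KQJ = 106.2° ✓; |QJ| = 8.201 ✗.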